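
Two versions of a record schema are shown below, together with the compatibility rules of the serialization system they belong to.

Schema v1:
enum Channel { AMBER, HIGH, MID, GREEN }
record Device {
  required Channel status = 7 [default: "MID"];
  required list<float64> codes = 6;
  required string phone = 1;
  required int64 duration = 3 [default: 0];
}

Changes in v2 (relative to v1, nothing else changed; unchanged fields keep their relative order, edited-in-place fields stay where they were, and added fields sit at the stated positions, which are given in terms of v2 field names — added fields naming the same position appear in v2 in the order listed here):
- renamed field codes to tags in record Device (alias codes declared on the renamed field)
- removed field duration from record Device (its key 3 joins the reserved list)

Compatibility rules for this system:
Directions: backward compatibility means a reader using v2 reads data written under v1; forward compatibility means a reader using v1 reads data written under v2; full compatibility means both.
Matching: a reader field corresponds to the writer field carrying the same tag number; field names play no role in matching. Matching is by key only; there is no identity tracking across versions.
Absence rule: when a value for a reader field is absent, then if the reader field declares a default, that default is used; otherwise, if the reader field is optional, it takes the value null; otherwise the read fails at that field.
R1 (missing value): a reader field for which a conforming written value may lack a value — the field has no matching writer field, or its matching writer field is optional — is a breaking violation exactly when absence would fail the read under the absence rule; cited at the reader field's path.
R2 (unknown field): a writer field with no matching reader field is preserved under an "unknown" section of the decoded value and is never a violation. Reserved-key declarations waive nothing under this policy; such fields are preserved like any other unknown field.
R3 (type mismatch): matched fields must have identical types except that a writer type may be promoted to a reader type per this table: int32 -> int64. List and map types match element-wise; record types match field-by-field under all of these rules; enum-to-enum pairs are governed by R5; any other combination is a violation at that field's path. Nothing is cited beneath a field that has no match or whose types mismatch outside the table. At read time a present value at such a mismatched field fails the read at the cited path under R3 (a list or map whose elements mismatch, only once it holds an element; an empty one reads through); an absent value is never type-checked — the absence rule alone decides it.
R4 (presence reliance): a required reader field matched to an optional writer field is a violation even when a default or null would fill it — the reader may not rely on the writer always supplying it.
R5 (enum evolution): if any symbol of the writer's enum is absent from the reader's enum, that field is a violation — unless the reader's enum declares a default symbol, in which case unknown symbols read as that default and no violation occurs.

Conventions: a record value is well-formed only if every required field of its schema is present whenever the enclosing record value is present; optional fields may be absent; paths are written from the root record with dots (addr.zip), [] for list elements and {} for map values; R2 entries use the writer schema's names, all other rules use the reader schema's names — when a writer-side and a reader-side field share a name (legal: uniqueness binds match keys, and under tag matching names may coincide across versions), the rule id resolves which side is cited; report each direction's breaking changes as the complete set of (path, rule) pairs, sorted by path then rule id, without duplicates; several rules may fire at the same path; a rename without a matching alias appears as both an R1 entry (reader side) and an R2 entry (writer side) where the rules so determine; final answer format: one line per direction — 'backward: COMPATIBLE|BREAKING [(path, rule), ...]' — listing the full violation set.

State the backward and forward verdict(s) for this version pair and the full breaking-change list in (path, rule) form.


each type pair in Device: writer, then reader
backward on Device — v2 reading data written by v1:
  Channel -> Channel, writer required: status aligns to status
  list<float64> -> list<float64>, writer required: tags aligns to codes
  string -> string, writer required: phone aligns to phone
  duration (writer side), unknown to reader
  => no violations; backward on Device: COMPATIBLE
forward on Device — v1 reading data written by v2:
  Channel -> Channel, writer required: status aligns to status
  list<float64> -> list<float64>, writer required: codes aligns to tags
  string -> string, writer required: phone aligns to phone
  duration: no writer-side match
  => no violations; forward on Device: COMPATIBLE

backward: COMPATIBLE []; forward: COMPATIBLE []


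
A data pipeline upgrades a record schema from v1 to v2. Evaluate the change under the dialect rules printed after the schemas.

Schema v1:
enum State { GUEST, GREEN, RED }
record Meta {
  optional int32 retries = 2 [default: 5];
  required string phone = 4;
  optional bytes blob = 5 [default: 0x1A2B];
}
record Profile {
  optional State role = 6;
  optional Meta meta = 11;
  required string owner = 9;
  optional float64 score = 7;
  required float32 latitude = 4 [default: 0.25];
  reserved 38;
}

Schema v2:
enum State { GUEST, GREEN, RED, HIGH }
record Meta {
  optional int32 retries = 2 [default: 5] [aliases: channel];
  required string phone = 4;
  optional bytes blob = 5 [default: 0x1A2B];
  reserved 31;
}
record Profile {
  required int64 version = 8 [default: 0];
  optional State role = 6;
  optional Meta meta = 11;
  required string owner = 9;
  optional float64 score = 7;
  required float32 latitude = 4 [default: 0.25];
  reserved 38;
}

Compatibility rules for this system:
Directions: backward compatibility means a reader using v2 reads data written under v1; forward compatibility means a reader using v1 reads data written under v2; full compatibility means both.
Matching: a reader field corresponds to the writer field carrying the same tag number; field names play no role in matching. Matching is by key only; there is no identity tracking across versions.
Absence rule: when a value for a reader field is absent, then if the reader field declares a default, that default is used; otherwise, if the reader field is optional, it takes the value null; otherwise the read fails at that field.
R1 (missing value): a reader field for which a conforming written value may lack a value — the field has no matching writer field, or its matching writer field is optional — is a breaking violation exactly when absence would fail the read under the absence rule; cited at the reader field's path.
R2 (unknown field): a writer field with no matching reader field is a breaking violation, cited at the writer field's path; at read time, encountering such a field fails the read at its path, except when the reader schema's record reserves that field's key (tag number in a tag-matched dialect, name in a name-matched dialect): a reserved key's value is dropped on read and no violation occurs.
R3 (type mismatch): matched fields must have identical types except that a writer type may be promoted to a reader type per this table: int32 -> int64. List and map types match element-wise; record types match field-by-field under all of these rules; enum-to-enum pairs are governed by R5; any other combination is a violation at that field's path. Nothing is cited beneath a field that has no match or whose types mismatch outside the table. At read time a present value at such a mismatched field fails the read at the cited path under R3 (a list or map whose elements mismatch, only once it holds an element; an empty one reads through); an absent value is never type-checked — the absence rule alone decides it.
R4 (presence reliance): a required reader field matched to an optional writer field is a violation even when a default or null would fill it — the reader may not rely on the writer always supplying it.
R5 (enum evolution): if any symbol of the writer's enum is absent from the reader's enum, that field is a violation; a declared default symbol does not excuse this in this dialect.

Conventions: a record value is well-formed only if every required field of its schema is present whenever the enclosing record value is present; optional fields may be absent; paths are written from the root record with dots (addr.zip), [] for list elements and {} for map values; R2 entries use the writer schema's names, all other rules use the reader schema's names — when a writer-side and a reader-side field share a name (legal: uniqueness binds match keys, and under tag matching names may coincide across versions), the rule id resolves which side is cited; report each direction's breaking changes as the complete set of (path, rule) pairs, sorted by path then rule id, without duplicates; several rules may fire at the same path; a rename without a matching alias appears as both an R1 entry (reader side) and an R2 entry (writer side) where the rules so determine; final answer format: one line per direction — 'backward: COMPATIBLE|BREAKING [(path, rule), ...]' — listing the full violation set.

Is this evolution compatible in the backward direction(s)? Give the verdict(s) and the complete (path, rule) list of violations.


backward: COMPATIBLE []

each type pair in Profile: writer, then reader
backward analysis of Profile with v2 as reader and v1 as writer:
  version: no writer match
  writer optional, State -> State: reader role maps from writer role
  writer optional, Meta -> Meta: reader meta maps from writer meta
  writer required, string -> string: reader owner maps from writer owner
  writer optional, float64 -> float64: reader score maps from writer score
  writer required, float32 -> float32: reader latitude maps from writer latitude
  writer optional, int32 -> int32: reader meta.retries maps from writer meta.retries
  writer required, string -> string: reader meta.phone maps from writer meta.phone
  writer optional, bytes -> bytes: reader meta.blob maps from writer meta.blob
  nothing fires on Profile: backward is COMPATIBLE
diffs on Profile not affecting the asked answer:
  added field version to record Profile: required int64, tag 8, default 0 (in v2 it sits immediately before role) -> its effect on Profile is confined to the forward direction, not asked
  enum State (field role in record Profile): symbol HIGH added -> its effect on Profile is confined to the forward direction, not asked


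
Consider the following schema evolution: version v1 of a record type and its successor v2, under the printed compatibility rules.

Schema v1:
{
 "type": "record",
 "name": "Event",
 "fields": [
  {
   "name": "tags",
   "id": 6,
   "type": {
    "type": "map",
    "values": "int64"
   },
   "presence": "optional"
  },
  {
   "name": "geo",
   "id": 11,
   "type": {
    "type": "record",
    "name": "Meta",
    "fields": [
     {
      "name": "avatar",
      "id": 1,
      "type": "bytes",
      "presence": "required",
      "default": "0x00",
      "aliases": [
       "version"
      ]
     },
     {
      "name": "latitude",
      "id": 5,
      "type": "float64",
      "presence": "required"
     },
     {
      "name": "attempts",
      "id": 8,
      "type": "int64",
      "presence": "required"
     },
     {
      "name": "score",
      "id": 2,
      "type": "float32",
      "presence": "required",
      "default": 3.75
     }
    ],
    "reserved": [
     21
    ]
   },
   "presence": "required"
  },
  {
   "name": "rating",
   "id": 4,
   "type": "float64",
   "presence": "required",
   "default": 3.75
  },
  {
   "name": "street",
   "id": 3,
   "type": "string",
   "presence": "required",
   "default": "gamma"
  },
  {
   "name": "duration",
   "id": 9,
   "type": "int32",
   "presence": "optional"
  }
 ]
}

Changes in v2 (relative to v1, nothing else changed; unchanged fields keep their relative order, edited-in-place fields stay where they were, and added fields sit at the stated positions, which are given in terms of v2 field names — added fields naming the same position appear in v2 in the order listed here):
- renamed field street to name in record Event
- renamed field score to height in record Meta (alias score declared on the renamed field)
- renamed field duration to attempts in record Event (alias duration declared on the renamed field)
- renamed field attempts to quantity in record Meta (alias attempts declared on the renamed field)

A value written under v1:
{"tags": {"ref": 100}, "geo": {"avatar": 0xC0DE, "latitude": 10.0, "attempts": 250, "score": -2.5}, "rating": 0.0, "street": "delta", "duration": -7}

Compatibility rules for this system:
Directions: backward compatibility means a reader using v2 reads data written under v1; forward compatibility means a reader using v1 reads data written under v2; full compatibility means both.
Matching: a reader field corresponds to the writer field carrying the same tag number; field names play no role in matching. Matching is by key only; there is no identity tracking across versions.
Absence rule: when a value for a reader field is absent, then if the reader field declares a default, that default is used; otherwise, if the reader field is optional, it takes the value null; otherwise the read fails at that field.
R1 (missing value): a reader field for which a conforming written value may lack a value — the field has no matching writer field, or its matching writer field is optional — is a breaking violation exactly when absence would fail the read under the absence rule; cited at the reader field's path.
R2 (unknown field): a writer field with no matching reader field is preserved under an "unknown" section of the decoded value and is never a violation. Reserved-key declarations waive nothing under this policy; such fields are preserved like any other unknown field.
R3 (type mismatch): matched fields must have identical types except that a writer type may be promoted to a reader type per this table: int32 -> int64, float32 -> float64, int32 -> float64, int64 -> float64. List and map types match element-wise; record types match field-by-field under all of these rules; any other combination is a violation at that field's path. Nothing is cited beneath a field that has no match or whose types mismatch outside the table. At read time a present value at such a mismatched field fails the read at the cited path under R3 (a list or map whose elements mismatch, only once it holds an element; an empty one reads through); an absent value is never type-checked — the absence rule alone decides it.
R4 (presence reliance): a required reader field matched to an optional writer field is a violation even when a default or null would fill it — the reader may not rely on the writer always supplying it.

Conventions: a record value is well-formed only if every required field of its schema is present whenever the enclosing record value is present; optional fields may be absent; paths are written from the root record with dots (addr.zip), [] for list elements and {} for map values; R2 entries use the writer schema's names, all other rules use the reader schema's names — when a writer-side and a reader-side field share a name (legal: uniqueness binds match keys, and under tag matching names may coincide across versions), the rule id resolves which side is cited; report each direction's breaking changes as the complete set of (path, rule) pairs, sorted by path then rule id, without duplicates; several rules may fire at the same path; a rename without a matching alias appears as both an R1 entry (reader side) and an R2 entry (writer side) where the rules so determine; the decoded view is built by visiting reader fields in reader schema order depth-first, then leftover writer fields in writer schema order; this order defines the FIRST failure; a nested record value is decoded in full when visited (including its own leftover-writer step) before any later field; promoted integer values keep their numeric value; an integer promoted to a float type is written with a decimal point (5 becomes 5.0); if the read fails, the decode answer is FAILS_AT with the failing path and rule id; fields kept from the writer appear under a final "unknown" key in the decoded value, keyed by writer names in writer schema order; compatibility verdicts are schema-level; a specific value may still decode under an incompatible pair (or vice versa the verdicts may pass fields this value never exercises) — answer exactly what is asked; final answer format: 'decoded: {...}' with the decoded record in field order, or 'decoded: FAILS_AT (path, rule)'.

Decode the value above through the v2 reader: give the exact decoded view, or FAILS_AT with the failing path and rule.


decoded: {"tags": {"ref": 100}, "geo": {"avatar": 0xC0DE, "latitude": 10.0, "quantity": 250, "height": -2.5}, "rating": 0.0, "name": "delta", "attempts": -7}

arrows below run writer -> reader for Event
decode walk for Event under reader schema v2:
  tags := {"ref": 100}
  geo.avatar := 0xC0DE
  geo.latitude := 10.0
  geo.quantity := 250 (from writer attempts)
  geo.height := -2.5 (from writer score)
  rating := 0.0
  name := "delta" (from writer street)
  attempts := -7 (from writer duration)
  => decoded: {"tags": {"ref": 100}, "geo": {"avatar": 0xC0DE, "latitude": 10.0, "quantity": 250, "height": -2.5}, "rating": 0.0, "name": "delta", "attempts": -7}


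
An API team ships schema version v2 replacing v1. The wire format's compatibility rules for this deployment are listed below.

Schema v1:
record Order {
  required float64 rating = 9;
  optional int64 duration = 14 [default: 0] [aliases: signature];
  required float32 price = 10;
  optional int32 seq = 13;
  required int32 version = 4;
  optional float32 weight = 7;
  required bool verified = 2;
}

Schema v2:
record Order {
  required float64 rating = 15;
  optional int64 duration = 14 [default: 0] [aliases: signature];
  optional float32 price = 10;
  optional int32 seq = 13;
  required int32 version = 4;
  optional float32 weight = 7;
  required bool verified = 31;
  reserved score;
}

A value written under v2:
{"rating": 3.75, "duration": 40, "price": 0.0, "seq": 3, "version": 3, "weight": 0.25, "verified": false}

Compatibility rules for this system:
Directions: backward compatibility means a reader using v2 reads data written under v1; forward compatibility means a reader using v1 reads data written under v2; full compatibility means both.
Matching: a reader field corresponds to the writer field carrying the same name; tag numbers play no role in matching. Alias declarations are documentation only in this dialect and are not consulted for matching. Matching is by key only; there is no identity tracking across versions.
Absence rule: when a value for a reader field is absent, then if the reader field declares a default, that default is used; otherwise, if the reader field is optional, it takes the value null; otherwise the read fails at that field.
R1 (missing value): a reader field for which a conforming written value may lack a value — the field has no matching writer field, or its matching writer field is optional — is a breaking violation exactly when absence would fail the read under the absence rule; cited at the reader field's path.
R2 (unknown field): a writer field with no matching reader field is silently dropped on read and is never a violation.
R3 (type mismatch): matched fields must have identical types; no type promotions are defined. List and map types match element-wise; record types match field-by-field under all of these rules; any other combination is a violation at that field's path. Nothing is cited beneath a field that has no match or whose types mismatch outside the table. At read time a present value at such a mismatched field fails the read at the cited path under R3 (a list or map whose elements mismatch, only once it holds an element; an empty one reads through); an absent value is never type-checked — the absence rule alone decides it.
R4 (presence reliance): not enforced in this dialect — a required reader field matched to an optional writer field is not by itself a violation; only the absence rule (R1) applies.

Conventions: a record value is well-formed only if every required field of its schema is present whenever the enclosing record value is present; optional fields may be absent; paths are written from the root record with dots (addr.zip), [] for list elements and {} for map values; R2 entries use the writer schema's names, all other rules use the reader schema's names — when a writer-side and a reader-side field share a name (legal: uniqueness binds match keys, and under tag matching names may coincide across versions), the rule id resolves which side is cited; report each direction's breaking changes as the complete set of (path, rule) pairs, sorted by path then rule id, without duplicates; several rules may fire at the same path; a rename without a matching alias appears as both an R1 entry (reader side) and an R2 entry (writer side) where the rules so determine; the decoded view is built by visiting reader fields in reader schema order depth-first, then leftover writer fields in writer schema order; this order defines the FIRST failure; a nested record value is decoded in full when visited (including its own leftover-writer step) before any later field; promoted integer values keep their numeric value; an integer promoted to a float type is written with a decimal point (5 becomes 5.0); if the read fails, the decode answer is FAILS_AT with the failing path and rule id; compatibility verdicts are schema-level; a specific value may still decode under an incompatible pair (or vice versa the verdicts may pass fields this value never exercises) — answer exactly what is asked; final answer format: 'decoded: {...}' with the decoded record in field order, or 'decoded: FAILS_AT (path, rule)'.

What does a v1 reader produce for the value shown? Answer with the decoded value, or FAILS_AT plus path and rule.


in Order below, arrows point writer -> reader
decode (reader v1):
  rating := 3.75
  duration := 40
  price := 0.0
  seq := 3
  version := 3
  weight := 0.25
  verified := false
  => decoded: {"rating": 3.75, "duration": 40, "price": 0.0, "seq": 3, "version": 3, "weight": 0.25, "verified": false}
remaining Order differences; none change what is asked:
  field price in record Order: required changed to optional -> schema-level compatibility only; this Order value's decode is unchanged
  field verified in record Order: tag 2 changed to 31 -> no rule fires on it and the decoded Order view is identical with or without it
  field rating in record Order: tag 9 changed to 15 -> no rule fires on it and the decoded Order view is identical with or without it

decoded: {"rating": 3.75, "duration": 40, "price": 0.0, "seq": 3, "version": 3, "weight": 0.25, "verified": false}


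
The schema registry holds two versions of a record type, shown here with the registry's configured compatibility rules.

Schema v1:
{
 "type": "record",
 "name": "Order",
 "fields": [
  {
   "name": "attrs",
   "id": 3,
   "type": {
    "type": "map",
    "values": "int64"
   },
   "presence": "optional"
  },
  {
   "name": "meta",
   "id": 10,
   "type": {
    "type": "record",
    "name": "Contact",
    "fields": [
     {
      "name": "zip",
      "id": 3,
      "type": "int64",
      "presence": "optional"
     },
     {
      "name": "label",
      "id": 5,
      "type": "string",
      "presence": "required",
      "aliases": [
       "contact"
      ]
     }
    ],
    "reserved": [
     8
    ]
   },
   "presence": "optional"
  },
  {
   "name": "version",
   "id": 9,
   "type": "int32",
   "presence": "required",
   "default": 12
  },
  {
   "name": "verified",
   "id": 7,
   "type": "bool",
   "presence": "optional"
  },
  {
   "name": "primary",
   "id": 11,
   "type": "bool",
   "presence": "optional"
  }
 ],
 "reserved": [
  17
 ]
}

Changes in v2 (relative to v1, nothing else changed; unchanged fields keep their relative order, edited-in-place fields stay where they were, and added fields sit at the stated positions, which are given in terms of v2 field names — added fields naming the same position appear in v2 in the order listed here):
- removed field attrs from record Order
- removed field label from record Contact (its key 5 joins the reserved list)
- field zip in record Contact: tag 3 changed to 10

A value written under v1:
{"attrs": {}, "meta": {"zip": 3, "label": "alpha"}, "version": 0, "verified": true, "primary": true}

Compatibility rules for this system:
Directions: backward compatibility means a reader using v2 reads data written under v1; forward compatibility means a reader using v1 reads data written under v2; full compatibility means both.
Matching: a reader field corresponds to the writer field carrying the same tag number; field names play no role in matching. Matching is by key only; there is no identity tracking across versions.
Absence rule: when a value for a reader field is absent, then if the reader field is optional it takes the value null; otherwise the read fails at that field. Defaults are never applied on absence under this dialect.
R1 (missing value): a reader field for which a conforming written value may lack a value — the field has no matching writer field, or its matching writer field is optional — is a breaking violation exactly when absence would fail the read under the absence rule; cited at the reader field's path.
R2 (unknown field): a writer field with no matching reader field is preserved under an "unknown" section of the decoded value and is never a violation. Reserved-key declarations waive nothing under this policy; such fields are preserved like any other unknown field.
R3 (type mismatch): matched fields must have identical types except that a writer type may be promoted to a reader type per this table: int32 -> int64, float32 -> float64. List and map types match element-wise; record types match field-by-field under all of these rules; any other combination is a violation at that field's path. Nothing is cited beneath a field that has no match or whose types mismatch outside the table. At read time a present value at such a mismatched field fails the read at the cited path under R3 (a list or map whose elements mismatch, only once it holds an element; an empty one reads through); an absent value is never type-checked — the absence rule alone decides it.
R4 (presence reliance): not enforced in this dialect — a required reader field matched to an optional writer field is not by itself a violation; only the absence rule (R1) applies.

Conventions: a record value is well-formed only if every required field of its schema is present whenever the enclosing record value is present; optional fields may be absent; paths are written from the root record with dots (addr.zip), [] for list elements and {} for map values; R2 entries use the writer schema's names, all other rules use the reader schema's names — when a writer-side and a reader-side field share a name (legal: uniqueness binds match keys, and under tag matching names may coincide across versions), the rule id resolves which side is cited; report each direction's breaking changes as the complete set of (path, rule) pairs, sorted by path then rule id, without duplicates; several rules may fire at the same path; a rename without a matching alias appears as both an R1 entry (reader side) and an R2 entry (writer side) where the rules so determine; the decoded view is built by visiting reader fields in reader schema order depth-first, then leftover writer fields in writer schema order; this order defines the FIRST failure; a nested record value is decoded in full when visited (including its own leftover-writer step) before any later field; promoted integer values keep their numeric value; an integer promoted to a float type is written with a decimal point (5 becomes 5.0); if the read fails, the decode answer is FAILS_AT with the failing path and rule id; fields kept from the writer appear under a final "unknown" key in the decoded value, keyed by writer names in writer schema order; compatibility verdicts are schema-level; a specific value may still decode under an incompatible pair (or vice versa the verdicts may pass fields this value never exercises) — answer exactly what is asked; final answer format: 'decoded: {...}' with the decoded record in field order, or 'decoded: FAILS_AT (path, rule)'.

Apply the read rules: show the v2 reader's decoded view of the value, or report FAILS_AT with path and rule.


the writer's type comes first in each Order pair
migrating the Order value to v2:
  meta.zip := null (not supplied -> null)
  writer meta.zip: kept under "unknown"
  writer meta.label: kept under "unknown"
  version := 0
  verified := true
  primary := true
  writer attrs: kept under "unknown"
  => decoded: {"meta": {"zip": null, "unknown": {"zip": 3, "label": "alpha"}}, "version": 0, "verified": true, "primary": true, "unknown": {"attrs": {}}}

decoded: {"meta": {"zip": null, "unknown": {"zip": 3, "label": "alpha"}}, "version": 0, "verified": true, "primary": true, "unknown": {"attrs": {}}}


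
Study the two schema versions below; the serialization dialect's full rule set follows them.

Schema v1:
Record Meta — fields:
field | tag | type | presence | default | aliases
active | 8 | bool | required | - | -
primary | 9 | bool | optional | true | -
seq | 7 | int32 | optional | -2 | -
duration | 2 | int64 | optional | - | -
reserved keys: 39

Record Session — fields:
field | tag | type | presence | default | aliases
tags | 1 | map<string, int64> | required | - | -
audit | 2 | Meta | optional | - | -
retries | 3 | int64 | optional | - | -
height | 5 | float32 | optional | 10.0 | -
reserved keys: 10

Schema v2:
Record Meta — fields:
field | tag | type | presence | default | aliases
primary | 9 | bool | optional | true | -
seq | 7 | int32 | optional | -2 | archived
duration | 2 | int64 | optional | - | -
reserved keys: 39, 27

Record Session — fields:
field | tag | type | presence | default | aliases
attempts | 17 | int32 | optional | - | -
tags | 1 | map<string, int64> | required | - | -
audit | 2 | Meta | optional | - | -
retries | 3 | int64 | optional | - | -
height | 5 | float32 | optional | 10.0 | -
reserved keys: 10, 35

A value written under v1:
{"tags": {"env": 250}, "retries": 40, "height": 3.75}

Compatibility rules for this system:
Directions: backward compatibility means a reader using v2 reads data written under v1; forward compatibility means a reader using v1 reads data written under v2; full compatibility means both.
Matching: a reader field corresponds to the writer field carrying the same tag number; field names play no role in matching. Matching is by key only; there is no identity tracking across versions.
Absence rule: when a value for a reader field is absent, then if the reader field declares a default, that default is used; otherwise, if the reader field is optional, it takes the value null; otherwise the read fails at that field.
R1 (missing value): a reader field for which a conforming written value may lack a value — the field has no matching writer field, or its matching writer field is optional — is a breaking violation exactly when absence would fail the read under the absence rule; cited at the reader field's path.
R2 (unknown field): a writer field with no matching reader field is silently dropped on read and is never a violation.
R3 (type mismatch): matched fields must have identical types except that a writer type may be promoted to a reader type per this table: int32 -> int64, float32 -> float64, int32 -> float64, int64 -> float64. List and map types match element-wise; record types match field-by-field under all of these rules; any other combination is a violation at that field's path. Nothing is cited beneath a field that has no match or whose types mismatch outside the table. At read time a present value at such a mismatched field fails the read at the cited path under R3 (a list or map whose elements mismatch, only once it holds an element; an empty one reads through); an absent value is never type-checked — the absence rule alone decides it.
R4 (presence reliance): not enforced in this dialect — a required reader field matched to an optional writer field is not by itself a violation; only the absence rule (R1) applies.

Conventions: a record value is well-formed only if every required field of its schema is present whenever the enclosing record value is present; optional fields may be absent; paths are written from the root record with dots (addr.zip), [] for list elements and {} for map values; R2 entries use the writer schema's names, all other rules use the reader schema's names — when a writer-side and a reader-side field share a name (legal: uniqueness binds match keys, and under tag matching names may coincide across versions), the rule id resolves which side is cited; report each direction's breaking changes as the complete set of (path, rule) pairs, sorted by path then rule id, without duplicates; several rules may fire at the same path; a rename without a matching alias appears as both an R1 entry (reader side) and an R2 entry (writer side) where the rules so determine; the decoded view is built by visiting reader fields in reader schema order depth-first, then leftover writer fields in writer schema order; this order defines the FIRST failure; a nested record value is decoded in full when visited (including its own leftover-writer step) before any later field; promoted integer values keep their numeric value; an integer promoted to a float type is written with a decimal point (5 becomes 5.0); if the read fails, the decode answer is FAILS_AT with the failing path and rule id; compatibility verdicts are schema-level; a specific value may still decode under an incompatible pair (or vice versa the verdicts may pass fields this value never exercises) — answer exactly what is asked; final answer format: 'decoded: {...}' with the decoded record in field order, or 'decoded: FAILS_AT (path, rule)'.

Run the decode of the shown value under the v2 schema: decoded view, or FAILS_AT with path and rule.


in Session below, arrows point writer -> reader
decoding the Session value with the v2 reader:
  attempts := null (missing; optional => null)
  tags := {"env": 250}
  audit := null (missing; optional => null)
  retries := 40
  height := 3.75
  => decoded: {"attempts": null, "tags": {"env": 250}, "audit": null, "retries": 40, "height": 3.75}
the rest of the Session diff is inert for this question:
  removed field active from record Meta -> matters for Session compatibility verdicts, not for this value's decode

decoded: {"attempts": null, "tags": {"env": 250}, "audit": null, "retries": 40, "height": 3.75}


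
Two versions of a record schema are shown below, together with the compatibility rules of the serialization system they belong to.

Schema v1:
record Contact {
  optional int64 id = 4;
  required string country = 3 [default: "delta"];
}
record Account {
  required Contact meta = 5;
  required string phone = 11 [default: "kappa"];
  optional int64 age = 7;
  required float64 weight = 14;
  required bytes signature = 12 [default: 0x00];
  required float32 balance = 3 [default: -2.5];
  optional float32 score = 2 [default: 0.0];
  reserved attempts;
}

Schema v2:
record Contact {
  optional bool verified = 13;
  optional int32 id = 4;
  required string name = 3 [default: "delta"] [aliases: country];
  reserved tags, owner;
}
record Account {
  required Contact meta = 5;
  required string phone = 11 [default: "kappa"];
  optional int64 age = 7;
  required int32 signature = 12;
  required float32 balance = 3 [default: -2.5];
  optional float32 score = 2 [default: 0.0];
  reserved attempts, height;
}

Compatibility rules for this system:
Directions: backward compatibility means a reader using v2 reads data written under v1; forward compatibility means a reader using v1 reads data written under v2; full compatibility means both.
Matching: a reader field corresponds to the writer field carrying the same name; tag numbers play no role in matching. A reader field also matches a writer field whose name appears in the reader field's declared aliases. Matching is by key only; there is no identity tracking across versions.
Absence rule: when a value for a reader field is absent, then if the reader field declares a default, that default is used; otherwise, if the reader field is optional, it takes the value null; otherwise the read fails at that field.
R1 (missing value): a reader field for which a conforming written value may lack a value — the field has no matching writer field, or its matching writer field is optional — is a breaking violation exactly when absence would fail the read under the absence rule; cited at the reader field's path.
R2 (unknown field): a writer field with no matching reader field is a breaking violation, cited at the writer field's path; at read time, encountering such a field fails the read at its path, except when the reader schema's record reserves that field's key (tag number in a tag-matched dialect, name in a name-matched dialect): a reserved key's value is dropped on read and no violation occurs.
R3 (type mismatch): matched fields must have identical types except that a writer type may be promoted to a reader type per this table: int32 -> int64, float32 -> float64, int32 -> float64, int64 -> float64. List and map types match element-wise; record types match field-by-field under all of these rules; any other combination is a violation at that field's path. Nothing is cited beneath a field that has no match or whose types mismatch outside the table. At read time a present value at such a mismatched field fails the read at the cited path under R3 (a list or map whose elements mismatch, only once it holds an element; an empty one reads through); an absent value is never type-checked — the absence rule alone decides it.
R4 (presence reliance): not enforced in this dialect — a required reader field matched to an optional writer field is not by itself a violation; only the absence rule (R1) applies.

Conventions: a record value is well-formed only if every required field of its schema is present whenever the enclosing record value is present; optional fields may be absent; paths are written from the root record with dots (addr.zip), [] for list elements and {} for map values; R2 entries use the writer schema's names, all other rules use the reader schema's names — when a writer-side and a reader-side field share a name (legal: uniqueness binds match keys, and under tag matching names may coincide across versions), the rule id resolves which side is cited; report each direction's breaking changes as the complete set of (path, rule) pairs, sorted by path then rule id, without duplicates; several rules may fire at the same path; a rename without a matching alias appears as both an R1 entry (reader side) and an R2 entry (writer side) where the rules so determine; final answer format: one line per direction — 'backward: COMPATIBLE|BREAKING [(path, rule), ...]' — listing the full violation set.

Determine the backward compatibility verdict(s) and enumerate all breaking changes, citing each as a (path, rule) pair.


arrows below run writer -> reader for Account
backward pass over Account, reader schema v2, writer schema v1:
  meta: Contact -> Contact, writer required; from meta
  phone: string -> string, writer required; from phone
  age: int64 -> int64, writer optional; from age
  signature: bytes -> int32, writer required; from signature
  balance: float32 -> float32, writer required; from balance
  score: float32 -> float32, writer optional; from score
  writer field weight has no reader counterpart
  no writer field matches reader meta.verified
  meta.id: int64 -> int32, writer optional; from meta.id
  meta.name: string -> string, writer required; from meta.country
  violation R3 at meta.id
  violation R3 at signature
  violation R2 at weight
  => backward: BREAKING (3)
the rest of the Account diff is inert for this question:
  renamed field country to name in record Contact (alias country declared on the renamed field) -> fires only in the forward direction of Account, which is not asked here
  added field verified to record Contact: optional bool, tag 13 (in v2 it sits immediately before id) -> fires only in the forward direction of Account, which is not asked here

backward: BREAKING [(meta.id, R3), (signature, R3), (weight, R2)]
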